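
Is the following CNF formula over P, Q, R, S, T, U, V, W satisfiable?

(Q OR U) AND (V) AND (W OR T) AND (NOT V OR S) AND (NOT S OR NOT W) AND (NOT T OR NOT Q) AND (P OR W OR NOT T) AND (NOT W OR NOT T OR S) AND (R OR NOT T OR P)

Yes, satisfiable

The clause (V) is unit, so V = true.
The clause (S) is unit, so S = true.
The clause (NOT W) is unit, so W = false.
The clause (T) is unit, so T = true.
The clause (NOT Q) is unit, so Q = false.
The clause (U) is unit, so U = true.
The clause (P) is unit, so P = true.
No clause remains; R is free.
A satisfying assignment: P: true; Q: false; R: false; S: true; T: true; U: true; V: true; W: false.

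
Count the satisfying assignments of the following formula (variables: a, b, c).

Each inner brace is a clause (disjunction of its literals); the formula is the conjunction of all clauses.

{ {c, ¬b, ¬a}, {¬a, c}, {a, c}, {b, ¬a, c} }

There are 2^3 = 8 truth assignments over (a, b, c).
Split on a. With a = True, the clauses containing a are satisfied and ¬a drops from the rest; 2 of the 2^2 = 4 assignments to the other variables satisfy what remains.
With a = False, by the same count on the reduced clause set, 2 assignments work.
Total: 2 + 2 = 4.

4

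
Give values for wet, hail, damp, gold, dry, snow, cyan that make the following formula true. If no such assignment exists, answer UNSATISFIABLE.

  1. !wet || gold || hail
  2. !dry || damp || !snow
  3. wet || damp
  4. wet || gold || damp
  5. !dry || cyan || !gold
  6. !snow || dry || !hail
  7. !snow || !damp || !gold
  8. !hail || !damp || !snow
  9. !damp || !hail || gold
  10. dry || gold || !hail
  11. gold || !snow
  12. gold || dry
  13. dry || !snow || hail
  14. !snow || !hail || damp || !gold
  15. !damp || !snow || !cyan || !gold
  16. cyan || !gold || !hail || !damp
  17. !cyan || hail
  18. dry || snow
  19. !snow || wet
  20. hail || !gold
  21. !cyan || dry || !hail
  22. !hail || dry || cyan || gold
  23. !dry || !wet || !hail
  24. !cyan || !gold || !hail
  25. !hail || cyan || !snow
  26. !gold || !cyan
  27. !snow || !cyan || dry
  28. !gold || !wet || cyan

Branch on wet: set wet = false.
(damp) alone gives damp = true.
(!snow) alone gives snow = false.
(dry) alone gives dry = true.
Branch on cyan: set cyan = false.
(!gold) alone gives gold = false.
(!hail) alone gives hail = false.
All clauses are satisfied.

wet=false; hail=false; damp=true; gold=false; dry=true; snow=false; cyan=false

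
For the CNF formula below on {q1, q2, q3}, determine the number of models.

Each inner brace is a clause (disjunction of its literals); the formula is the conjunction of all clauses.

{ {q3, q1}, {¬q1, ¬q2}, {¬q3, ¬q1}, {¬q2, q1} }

2

There are 2^3 = 8 truth assignments over (q1, q2, q3).
Check each against the 4 clauses (columns in the order q1, q2, q3):
  F F F  ✗ fails (q3 ∨ q1)
  F F T  ✓ satisfies all
  F T F  ✗ fails (q3 ∨ q1)
  F T T  ✗ fails (¬q2 ∨ q1)
  T F F  ✓ satisfies all
  T F T  ✗ fails (¬q3 ∨ ¬q1)
  T T F  ✗ fails (¬q1 ∨ ¬q2)
  T T T  ✗ fails (¬q1 ∨ ¬q2)
2 of the 8 rows are models.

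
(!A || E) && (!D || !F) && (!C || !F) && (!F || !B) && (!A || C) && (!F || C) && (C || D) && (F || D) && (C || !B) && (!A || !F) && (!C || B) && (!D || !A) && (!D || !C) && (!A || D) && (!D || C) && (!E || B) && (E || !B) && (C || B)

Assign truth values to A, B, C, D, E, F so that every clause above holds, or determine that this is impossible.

Case A = false:
Case D = false:
Unit clause (C) forces C = true.
Unit clause (!F) forces F = false.
That conflicts with the unit clause (F).
Backtrack on D: now try D = true.
Unit clause (!F) forces F = false.
Unit clause (!C) forces C = false.
That conflicts with the unit clause (C).
Neither D = true nor D = false works.
Backtrack on A: now try A = true.
Unit clause (E) forces E = true.
Unit clause (C) forces C = true.
Unit clause (!F) forces F = false.
Unit clause (D) forces D = true.
That conflicts with the unit clause (!D).
Neither A = true nor A = false works.

UNSATISFIABLE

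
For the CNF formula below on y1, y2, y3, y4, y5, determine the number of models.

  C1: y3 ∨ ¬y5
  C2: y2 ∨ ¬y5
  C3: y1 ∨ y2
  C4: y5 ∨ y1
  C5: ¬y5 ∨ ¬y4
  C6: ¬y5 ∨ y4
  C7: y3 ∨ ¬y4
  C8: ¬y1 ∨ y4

There are 2^5 = 32 truth assignments over (y1, y2, y3, y4, y5).
Split on y2. With y2 = True, the clauses containing y2 are satisfied and ¬y2 drops from the rest; 1 of the 2^4 = 16 assignments to the other variables satisfy what remains.
With y2 = False, by the same count on the reduced clause set, 1 assignment works.
Total: 1 + 1 = 2.

2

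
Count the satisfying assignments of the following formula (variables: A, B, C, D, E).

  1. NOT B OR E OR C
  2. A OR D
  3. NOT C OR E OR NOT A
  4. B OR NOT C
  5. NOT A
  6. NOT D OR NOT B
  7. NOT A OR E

2

There are 2^5 = 32 truth assignments over (A, B, C, D, E).
Split on D. With D = true, the clauses containing D are satisfied and NOT D drops from the rest; 2 of the 2^4 = 16 assignments to the other variables satisfy what remains.
With D = false, by the same count on the reduced clause set, 0 assignments work.
Total: 2 + 0 = 2.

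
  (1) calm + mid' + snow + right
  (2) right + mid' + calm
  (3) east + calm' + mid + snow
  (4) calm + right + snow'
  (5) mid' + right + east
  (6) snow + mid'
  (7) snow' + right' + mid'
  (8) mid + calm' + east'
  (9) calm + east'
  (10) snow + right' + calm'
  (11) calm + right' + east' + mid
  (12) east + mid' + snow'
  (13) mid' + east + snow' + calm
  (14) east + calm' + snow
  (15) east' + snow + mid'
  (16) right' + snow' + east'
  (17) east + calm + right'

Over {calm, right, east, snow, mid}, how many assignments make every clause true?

There are 2^5 = 32 truth assignments over (calm, right, east, snow, mid).
Split on mid. With mid = 1, the clauses containing mid are satisfied and mid' drops from the rest; 1 of the 2^4 = 16 assignments to the other variables satisfy what remains.
With mid = 0, by the same count on the reduced clause set, 3 assignments work.
Total: 1 + 3 = 4.

4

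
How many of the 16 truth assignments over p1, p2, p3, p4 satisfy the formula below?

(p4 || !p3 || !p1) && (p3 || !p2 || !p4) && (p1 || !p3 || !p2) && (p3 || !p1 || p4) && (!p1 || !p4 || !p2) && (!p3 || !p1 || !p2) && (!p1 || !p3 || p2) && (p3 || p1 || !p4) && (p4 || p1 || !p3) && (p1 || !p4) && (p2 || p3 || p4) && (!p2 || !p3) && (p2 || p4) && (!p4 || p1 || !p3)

There are 2^4 = 16 truth assignments over (p1, p2, p3, p4).
Split on p1. With p1 = true, the clauses containing p1 are satisfied and !p1 drops from the rest; 1 of the 2^3 = 8 assignments to the other variables satisfy what remains.
With p1 = false, by the same count on the reduced clause set, 1 assignment works.
(One model: p1=F, p2=T, p3=F, p4=F.)
Total: 1 + 1 = 2.

2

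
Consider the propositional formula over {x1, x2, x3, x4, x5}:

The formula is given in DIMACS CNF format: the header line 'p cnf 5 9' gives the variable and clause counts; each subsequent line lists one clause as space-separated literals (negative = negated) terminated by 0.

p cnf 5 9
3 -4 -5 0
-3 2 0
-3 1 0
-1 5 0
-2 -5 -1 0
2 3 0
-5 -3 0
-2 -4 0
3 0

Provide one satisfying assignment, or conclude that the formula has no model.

From the singleton clause (x3), x3 = True.
From the singleton clause (x2), x2 = True.
From the singleton clause (x1), x1 = True.
From the singleton clause (x5), x5 = True.
That conflicts with the unit clause (¬x5).

UNSATISFIABLE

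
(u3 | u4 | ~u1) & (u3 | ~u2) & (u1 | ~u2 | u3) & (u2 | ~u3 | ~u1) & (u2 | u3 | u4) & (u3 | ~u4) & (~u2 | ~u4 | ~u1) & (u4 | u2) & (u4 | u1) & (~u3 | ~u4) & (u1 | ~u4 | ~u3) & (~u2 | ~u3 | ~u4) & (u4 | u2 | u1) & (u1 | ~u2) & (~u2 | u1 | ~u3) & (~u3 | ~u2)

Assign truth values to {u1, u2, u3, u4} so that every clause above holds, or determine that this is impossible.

UNSATISFIABLE

Suppose u3 = 1.
Unit clause (~u4) forces u4 = 0.
Unit clause (u2) forces u2 = 1.
Now (~u2) is unsatisfied and unit — conflict.
That branch fails; take u3 = 0 instead.
Unit clause (~u2) forces u2 = 0.
Unit clause (u4) forces u4 = 1.
Now (~u4) is unsatisfied and unit — conflict.
Neither u3 = 1 nor u3 = 0 works.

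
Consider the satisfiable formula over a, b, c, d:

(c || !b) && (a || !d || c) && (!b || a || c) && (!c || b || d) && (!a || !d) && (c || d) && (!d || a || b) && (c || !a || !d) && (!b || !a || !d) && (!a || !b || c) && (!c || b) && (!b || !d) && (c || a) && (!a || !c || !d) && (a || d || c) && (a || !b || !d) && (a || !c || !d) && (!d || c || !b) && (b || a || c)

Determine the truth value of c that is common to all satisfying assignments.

True

Suppose c = false.
(!b) alone gives b = false.
(d) alone gives d = true.
(a) alone gives a = true.
But (!a) is also a unit clause — contradiction.
So every satisfying assignment has c = True.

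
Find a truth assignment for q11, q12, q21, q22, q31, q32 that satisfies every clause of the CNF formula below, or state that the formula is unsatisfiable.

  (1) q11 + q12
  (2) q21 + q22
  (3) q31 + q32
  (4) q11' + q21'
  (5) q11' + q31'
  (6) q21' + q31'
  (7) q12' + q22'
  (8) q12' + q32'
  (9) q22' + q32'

UNSATISFIABLE

Suppose q11 = 1.
Unit clause (q21') forces q21 = 0.
Unit clause (q22) forces q22 = 1.
Unit clause (q31') forces q31 = 0.
Unit clause (q32) forces q32 = 1.
Now (q32') is unsatisfied and unit — conflict.
That branch fails; take q11 = 0 instead.
Unit clause (q12) forces q12 = 1.
Unit clause (q22') forces q22 = 0.
Unit clause (q21) forces q21 = 1.
Unit clause (q31') forces q31 = 0.
Unit clause (q32) forces q32 = 1.
Now (q32') is unsatisfied and unit — conflict.
Both values of q11 lead to a conflict.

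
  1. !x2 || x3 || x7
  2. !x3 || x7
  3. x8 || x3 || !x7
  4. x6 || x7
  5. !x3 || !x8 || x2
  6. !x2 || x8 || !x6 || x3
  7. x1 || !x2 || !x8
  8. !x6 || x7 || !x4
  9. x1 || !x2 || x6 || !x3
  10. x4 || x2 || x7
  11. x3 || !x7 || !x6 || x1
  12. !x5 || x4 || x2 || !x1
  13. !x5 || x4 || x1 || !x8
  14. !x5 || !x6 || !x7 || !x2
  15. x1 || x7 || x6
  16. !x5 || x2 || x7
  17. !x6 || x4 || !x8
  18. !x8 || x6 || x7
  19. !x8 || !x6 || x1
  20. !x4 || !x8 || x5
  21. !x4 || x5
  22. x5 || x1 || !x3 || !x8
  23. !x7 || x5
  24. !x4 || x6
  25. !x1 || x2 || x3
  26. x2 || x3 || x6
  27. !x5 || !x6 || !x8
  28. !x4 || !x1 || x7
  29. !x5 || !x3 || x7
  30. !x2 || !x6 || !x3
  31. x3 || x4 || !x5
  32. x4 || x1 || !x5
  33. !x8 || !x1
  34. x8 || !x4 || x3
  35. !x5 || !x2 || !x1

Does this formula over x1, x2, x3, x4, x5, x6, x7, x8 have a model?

Suppose x3 = true.
Unit clause (x7) forces x7 = true.
Unit clause (x5) forces x5 = true.
Suppose x8 = false.
Suppose x6 = true.
Unit clause (!x2) forces x2 = false.
Suppose x4 = true.
Every clause is now satisfied; x1 is unconstrained.
A satisfying assignment: x1=false, x2=false, x3=true, x4=true, x5=true, x6=true, x7=true, x8=false.

Yes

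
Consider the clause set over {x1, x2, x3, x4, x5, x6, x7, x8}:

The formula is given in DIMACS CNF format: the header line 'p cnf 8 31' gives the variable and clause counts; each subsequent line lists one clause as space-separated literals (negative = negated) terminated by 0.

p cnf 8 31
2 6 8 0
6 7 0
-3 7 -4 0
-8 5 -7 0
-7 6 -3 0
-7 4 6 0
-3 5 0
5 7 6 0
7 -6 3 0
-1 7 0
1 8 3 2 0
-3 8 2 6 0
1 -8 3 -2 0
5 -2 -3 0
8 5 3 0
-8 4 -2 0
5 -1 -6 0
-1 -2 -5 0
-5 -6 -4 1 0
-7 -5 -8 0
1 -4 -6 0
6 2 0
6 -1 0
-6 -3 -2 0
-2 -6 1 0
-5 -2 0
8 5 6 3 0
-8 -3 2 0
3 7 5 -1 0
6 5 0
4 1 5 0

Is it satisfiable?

Yes, satisfiable

Case x6 = True:
Case x3 = True:
(x5) alone gives x5 = True.
(¬x2) alone gives x2 = False.
(¬x8) alone gives x8 = False.
Case x7 = True:
Case x4 = False:
No clause remains; x1 is free.
A satisfying assignment: x1: True,  x2: False,  x3: True,  x4: False,  x5: True,  x6: True,  x7: True,  x8: False.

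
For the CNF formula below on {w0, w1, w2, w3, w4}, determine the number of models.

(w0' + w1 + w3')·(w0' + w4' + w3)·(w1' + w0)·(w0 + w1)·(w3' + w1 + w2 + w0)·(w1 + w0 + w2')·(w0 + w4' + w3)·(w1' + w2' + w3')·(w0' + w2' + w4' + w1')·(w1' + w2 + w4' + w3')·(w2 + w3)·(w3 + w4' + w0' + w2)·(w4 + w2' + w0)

3

There are 2^5 = 32 truth assignments over (w0, w1, w2, w3, w4).
Split on w0. With w0 = 1, the clauses containing w0 are satisfied and w0' drops from the rest; 3 of the 2^4 = 16 assignments to the other variables satisfy what remains.
With w0 = 0, by the same count on the reduced clause set, 0 assignments work.
(One model: w0=T, w1=F, w2=T, w3=F, w4=F.)
Total: 3 + 0 = 3.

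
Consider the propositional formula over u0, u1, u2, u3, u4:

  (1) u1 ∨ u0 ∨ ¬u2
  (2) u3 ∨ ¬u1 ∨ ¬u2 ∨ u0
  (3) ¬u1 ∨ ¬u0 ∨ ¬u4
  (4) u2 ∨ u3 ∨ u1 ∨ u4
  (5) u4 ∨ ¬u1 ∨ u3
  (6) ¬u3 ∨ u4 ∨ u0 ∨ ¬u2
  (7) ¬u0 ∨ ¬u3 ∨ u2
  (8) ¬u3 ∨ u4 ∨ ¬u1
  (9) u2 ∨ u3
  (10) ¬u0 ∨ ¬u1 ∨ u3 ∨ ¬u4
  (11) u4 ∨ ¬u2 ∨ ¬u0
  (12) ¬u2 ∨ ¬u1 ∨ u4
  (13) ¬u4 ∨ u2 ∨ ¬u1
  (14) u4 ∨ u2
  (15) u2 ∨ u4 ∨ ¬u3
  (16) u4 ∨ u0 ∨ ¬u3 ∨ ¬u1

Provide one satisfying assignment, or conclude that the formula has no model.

Try u2 = True.
Try u1 = False.
(u0) alone gives u0 = True.
(u4) alone gives u4 = True.
No clause remains; u3 is free.

u0 ↦ True; u1 ↦ False; u2 ↦ True; u3 ↦ False; u4 ↦ True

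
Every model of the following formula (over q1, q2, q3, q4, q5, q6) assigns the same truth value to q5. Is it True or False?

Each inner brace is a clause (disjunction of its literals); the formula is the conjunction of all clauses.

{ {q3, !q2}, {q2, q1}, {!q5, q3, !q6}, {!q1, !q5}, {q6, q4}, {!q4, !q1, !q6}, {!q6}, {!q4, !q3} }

False

Suppose q5 = true.
From the singleton clause (!q1), q1 = false.
From the singleton clause (q2), q2 = true.
From the singleton clause (q3), q3 = true.
From the singleton clause (!q6), q6 = false.
From the singleton clause (q4), q4 = true.
That conflicts with the unit clause (!q4).
So every satisfying assignment has q5 = False.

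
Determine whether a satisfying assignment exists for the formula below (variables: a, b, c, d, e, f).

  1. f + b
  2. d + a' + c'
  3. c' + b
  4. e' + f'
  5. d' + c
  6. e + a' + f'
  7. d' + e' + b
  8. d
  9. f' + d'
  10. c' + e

Unit clause (d) forces d = 1.
Unit clause (c) forces c = 1.
Unit clause (b) forces b = 1.
Unit clause (f') forces f = 0.
Unit clause (e) forces e = 1.
All clauses hold; a can take either value.
A satisfying assignment: a: 0, b: 1, c: 1, d: 1, e: 1, f: 0.

Satisfiable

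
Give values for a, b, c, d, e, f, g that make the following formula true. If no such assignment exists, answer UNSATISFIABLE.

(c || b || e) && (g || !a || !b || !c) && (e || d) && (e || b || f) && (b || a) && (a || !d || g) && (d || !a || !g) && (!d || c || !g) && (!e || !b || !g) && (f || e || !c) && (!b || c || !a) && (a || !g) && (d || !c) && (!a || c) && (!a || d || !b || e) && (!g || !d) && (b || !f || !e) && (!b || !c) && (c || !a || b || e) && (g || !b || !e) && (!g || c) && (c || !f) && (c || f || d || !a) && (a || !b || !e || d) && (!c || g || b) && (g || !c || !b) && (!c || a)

Case e = true:
Case b = true:
From the singleton clause (!g), g = false.
Now (g) is unsatisfied and unit — conflict.
So b must be the other value — set b = false.
From the singleton clause (a), a = true.
From the singleton clause (c), c = true.
From the singleton clause (d), d = true.
From the singleton clause (!g), g = false.
Now (g) is unsatisfied and unit — conflict.
Either choice for b ends in contradiction.
So e must be the other value — set e = false.
From the singleton clause (d), d = true.
From the singleton clause (!g), g = false.
From the singleton clause (a), a = true.
From the singleton clause (c), c = true.
From the singleton clause (!b), b = false.
Now (b) is unsatisfied and unit — conflict.
Either choice for e ends in contradiction.

UNSATISFIABLE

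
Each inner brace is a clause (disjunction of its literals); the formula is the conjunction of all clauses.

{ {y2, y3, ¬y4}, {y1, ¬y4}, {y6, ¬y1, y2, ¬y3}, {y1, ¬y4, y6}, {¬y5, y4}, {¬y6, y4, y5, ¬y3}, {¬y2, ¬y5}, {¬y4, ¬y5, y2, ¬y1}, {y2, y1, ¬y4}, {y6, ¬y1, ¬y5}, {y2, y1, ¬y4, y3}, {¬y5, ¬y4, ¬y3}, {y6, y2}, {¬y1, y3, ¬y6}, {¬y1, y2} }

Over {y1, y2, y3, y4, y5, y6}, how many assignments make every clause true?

There are 2^6 = 64 truth assignments over (y1, y2, y3, y4, y5, y6).
Split on y6. With y6 = True, the clauses containing y6 are satisfied and ¬y6 drops from the rest; 3 of the 2^5 = 32 assignments to the other variables satisfy what remains.
With y6 = False, by the same count on the reduced clause set, 6 assignments work.
(One model: y1=F, y2=F, y3=F, y4=F, y5=F, y6=T.)
Total: 3 + 6 = 9.

9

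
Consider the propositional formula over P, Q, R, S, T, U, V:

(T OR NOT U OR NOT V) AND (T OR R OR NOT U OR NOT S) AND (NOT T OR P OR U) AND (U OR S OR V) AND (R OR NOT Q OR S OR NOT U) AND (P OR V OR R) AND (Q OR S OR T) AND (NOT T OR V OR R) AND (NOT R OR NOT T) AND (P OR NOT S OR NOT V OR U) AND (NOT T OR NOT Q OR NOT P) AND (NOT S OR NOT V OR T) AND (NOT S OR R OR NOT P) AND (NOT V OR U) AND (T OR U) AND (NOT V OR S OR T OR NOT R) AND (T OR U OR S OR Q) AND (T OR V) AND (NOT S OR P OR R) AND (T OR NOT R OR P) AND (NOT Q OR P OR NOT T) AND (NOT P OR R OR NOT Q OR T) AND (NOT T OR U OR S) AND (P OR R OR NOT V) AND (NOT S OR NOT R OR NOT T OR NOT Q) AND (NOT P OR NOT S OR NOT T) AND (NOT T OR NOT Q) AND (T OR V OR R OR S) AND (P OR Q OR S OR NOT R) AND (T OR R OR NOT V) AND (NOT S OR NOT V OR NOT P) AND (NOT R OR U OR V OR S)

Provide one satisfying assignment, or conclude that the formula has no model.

P ↦ true; Q ↦ false; R ↦ false; S ↦ false; T ↦ true; U ↦ true; V ↦ true

Try R = false.
Try P = true.
Unit clause (NOT S) forces S = false.
Try U = true.
Unit clause (NOT Q) forces Q = false.
Unit clause (T) forces T = true.
Unit clause (V) forces V = true.
This assignment satisfies each clause.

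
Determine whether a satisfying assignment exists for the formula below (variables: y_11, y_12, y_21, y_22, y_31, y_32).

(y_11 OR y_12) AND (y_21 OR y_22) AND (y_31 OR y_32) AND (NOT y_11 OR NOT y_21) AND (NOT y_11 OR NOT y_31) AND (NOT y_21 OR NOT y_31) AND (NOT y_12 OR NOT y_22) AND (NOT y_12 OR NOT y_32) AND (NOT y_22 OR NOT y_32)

Unsatisfiable

Branch on y_11: set y_11 = true.
The clause (NOT y_21) is unit, so y_21 = false.
The clause (y_22) is unit, so y_22 = true.
The clause (NOT y_31) is unit, so y_31 = false.
The clause (y_32) is unit, so y_32 = true.
That conflicts with the unit clause (NOT y_32).
That branch fails; take y_11 = false instead.
The clause (y_12) is unit, so y_12 = true.
The clause (NOT y_22) is unit, so y_22 = false.
The clause (y_21) is unit, so y_21 = true.
The clause (NOT y_31) is unit, so y_31 = false.
The clause (y_32) is unit, so y_32 = true.
That conflicts with the unit clause (NOT y_32).
Both values of y_11 lead to a conflict.
No assignment satisfies every clause.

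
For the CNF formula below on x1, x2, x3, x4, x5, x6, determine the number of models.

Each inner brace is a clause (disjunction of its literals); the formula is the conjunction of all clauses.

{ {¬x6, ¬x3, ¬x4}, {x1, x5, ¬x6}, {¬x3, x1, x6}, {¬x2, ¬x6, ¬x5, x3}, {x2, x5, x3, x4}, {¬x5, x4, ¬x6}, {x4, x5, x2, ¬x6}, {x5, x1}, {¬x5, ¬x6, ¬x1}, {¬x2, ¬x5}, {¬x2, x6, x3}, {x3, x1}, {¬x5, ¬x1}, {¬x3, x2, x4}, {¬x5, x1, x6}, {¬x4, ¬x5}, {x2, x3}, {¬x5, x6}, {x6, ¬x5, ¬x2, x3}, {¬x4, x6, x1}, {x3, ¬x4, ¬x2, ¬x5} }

6

There are 2^6 = 64 truth assignments over (x1, x2, x3, x4, x5, x6).
Split on x2. With x2 = True, the clauses containing x2 are satisfied and ¬x2 drops from the rest; 5 of the 2^5 = 32 assignments to the other variables satisfy what remains.
With x2 = False, by the same count on the reduced clause set, 1 assignment works.
(One model: x1=T, x2=F, x3=T, x4=T, x5=F, x6=F.)
Total: 5 + 1 = 6.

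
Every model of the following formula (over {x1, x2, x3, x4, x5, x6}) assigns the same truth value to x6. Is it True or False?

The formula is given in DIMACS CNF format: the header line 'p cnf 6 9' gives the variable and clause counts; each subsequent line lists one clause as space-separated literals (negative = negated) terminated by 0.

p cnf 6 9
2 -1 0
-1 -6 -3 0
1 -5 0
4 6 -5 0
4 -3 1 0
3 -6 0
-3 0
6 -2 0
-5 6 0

Suppose x6 = True.
The clause (x3) is unit, so x3 = True.
But (¬x3) is also a unit clause — contradiction.
So every satisfying assignment has x6 = False.

False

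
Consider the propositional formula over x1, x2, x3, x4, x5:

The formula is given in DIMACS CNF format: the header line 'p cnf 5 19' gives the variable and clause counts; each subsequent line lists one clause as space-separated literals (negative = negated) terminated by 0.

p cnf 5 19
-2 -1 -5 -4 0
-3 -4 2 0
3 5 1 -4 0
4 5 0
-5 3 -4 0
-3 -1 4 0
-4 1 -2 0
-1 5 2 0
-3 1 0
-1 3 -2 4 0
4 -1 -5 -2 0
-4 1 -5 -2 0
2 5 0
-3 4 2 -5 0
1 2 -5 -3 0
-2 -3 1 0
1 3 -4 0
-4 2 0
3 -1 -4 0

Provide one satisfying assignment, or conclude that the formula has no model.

Suppose x4 = False.
The clause (x5) is unit, so x5 = True.
Suppose x3 = False.
Suppose x1 = False.
No clause remains; x2 is free.

x1=False; x2=True; x3=False; x4=False; x5=True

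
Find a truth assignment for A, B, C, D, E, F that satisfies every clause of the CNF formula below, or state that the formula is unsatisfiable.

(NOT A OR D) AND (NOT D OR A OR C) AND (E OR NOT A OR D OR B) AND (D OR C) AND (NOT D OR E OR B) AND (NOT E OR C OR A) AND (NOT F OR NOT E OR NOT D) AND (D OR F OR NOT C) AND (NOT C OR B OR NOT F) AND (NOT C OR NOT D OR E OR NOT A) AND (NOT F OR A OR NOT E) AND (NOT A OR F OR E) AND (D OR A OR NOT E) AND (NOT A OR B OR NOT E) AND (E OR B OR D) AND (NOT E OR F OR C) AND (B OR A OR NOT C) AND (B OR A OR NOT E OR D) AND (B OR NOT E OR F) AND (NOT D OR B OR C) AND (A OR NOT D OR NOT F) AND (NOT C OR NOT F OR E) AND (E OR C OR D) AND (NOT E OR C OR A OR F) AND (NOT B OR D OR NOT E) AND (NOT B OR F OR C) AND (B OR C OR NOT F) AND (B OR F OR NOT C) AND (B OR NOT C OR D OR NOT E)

Branch on A: set A = false.
Branch on D: set D = true.
The clause (C) is unit, so C = true.
The clause (B) is unit, so B = true.
The clause (NOT F) is unit, so F = false.
All clauses hold; E can take either value.

A: false,  B: true,  C: true,  D: true,  E: false,  F: false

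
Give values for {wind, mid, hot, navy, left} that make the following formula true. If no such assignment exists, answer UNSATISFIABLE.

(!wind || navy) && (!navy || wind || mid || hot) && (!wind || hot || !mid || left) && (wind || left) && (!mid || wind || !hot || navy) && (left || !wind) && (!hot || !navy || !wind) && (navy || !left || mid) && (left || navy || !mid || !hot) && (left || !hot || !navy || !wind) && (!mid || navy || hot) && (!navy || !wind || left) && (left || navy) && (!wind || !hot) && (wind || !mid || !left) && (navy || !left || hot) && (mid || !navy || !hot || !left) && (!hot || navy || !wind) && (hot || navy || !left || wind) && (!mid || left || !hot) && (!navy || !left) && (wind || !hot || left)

UNSATISFIABLE

Suppose wind = false.
Unit clause (left) forces left = true.
Unit clause (!mid) forces mid = false.
Unit clause (navy) forces navy = true.
That conflicts with the unit clause (!navy).
Undo wind and try wind = true.
Unit clause (navy) forces navy = true.
Unit clause (left) forces left = true.
That conflicts with the unit clause (!left).
Both values of wind lead to a conflict.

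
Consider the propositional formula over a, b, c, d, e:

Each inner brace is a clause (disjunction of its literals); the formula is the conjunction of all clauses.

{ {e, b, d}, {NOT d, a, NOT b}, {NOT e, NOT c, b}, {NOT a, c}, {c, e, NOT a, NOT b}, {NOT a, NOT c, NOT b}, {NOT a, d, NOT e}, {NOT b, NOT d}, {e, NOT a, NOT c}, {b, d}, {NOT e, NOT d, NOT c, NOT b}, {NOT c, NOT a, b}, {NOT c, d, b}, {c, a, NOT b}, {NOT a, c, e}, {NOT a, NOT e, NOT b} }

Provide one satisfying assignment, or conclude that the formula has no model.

Branch on a: set a = false.
Branch on d: set d = true.
The clause (NOT b) is unit, so b = false.
Branch on e: set e = false.
Every clause is now satisfied; c is unconstrained.

a=false,  b=false,  c=false,  d=true,  e=false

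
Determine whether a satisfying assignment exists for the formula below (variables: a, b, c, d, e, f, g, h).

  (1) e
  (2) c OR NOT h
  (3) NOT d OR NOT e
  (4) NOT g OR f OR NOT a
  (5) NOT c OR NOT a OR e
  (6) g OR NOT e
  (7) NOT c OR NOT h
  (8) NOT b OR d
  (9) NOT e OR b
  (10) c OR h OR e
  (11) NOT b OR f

Unit clause (e) forces e = true.
Unit clause (NOT d) forces d = false.
Unit clause (g) forces g = true.
Unit clause (NOT b) forces b = false.
That conflicts with the unit clause (b).
No assignment satisfies every clause.

Unsatisfiable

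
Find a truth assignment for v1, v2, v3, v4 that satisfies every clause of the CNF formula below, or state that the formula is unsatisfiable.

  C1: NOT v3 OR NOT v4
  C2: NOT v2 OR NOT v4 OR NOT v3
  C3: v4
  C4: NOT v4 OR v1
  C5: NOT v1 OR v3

The clause (v4) is unit, so v4 = true.
The clause (NOT v3) is unit, so v3 = false.
The clause (v1) is unit, so v1 = true.
That conflicts with the unit clause (NOT v1).

UNSATISFIABLE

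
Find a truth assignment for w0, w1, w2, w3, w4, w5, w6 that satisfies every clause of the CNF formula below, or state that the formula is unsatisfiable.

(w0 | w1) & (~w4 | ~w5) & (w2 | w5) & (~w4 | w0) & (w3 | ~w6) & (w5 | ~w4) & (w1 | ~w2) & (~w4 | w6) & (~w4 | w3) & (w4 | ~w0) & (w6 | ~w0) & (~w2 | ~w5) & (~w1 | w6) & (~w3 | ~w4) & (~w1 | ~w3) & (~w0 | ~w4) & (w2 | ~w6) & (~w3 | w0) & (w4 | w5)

UNSATISFIABLE

Try w0 = 1.
From the singleton clause (w4), w4 = 1.
That conflicts with the unit clause (~w4).
Undo w0 and try w0 = 0.
From the singleton clause (w1), w1 = 1.
From the singleton clause (~w4), w4 = 0.
From the singleton clause (w6), w6 = 1.
From the singleton clause (w3), w3 = 1.
That conflicts with the unit clause (~w3).
Neither w0 = 1 nor w0 = 0 works.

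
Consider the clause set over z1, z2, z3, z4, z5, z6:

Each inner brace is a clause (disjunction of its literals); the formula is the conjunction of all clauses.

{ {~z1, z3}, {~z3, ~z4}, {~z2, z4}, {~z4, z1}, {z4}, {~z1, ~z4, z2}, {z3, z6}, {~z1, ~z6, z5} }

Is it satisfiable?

No, unsatisfiable

(z4) alone gives z4 = 1.
(~z3) alone gives z3 = 0.
(~z1) alone gives z1 = 0.
But (z1) is also a unit clause — contradiction.
No assignment satisfies every clause.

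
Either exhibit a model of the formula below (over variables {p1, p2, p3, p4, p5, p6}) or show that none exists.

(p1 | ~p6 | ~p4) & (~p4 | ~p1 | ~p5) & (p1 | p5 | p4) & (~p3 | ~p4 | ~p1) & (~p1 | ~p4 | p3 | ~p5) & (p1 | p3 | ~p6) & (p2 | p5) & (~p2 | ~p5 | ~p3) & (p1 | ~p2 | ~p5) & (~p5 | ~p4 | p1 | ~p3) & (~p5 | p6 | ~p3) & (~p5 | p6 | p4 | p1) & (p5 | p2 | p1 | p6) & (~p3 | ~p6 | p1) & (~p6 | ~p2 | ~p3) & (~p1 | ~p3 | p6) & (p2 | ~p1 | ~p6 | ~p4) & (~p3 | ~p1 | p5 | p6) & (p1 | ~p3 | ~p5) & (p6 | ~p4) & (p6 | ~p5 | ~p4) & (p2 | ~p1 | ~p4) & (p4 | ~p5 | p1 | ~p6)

p1: 1,  p2: 1,  p3: 0,  p4: 0,  p5: 1,  p6: 0

Try p2 = 1.
Try p5 = 1.
From the singleton clause (~p3), p3 = 0.
From the singleton clause (p1), p1 = 1.
From the singleton clause (~p4), p4 = 0.
No clause remains; p6 is free.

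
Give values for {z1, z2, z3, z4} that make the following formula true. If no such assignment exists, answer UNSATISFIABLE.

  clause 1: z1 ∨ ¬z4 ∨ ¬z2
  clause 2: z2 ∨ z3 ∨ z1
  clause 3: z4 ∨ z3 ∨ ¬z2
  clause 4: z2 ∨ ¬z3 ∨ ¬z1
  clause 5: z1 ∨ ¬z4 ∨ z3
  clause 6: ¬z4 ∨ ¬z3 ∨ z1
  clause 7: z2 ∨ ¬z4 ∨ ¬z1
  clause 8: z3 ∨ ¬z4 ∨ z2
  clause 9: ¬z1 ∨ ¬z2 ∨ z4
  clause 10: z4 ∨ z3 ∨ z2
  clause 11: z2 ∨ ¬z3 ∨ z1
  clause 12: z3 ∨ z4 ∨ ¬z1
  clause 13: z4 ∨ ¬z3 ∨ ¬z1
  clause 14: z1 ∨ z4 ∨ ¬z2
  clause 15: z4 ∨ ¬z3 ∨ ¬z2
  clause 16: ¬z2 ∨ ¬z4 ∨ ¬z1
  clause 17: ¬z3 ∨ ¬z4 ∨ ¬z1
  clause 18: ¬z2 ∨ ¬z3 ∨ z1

Try z1 = True.
Try z2 = True.
The clause (z4) is unit, so z4 = True.
But (¬z4) is also a unit clause — contradiction.
Undo z2 and try z2 = False.
The clause (¬z3) is unit, so z3 = False.
The clause (¬z4) is unit, so z4 = False.
But (z4) is also a unit clause — contradiction.
Either choice for z2 ends in contradiction.
Undo z1 and try z1 = False.
Try z4 = False.
The clause (¬z2) is unit, so z2 = False.
The clause (z3) is unit, so z3 = True.
But (¬z3) is also a unit clause — contradiction.
Undo z4 and try z4 = True.
The clause (¬z2) is unit, so z2 = False.
The clause (z3) is unit, so z3 = True.
But (¬z3) is also a unit clause — contradiction.
Either choice for z4 ends in contradiction.
Either choice for z1 ends in contradiction.

UNSATISFIABLE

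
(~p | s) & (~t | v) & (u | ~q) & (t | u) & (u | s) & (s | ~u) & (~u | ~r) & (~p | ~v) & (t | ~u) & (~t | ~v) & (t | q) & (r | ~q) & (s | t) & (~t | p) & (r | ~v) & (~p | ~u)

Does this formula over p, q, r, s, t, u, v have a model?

Unsatisfiable

Suppose p = 0.
(~t) alone gives t = 0.
(u) alone gives u = 1.
But (~u) is also a unit clause — contradiction.
That branch fails; take p = 1 instead.
(s) alone gives s = 1.
(~v) alone gives v = 0.
(~t) alone gives t = 0.
(u) alone gives u = 1.
But (~u) is also a unit clause — contradiction.
Both values of p lead to a conflict.
No assignment satisfies every clause.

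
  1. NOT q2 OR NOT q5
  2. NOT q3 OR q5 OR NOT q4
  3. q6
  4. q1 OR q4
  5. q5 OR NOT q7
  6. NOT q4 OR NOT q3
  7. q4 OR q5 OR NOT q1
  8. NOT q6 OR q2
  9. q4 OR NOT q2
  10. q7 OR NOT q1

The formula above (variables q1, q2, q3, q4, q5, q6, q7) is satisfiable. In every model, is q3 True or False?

Suppose q3 = true.
Unit clause (q6) forces q6 = true.
Unit clause (NOT q4) forces q4 = false.
Unit clause (q1) forces q1 = true.
Unit clause (q5) forces q5 = true.
Unit clause (NOT q2) forces q2 = false.
That conflicts with the unit clause (q2).
So every satisfying assignment has q3 = False.

False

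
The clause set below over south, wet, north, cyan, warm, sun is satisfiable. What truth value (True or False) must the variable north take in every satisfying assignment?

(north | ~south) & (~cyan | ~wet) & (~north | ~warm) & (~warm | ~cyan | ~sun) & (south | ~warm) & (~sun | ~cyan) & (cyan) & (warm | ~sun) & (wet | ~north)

False

Suppose north = 1.
(~warm) alone gives warm = 0.
(cyan) alone gives cyan = 1.
(~wet) alone gives wet = 0.
But (wet) is also a unit clause — contradiction.
So every satisfying assignment has north = False.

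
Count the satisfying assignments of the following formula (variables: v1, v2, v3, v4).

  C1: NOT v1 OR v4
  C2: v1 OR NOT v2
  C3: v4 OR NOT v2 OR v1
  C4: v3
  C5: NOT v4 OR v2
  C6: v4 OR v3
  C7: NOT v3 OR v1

There are 2^4 = 16 truth assignments over (v1, v2, v3, v4).
Check each against the 7 clauses (columns in the order v1, v2, v3, v4):
  F F F F  ✗ fails (v3)
  F F F T  ✗ fails (v3)
  F F T F  ✗ fails (NOT v3 OR v1)
  F F T T  ✗ fails (NOT v4 OR v2)
  F T F F  ✗ fails (v1 OR NOT v2)
  F T F T  ✗ fails (v1 OR NOT v2)
  F T T F  ✗ fails (v1 OR NOT v2)
  F T T T  ✗ fails (v1 OR NOT v2)
  T F F F  ✗ fails (NOT v1 OR v4)
  T F F T  ✗ fails (v3)
  T F T F  ✗ fails (NOT v1 OR v4)
  T F T T  ✗ fails (NOT v4 OR v2)
  T T F F  ✗ fails (NOT v1 OR v4)
  T T F T  ✗ fails (v3)
  T T T F  ✗ fails (NOT v1 OR v4)
  T T T T  ✓ satisfies all
1 of the 16 rows is a model.

1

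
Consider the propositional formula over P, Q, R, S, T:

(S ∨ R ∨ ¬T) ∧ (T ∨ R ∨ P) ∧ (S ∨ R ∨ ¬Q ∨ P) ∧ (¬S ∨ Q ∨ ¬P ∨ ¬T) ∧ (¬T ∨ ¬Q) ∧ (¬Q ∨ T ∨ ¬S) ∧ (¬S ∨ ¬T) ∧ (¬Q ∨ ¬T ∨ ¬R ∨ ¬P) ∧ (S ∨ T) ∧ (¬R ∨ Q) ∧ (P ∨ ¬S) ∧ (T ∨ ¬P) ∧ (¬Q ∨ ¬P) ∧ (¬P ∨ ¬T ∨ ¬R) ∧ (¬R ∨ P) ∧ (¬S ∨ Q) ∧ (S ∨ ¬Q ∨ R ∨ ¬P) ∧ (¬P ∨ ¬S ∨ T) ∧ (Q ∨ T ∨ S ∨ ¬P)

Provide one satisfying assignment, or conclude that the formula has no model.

Try T = False.
The clause (S) is unit, so S = True.
The clause (¬Q) is unit, so Q = False.
Now (Q) is unsatisfied and unit — conflict.
Undo T and try T = True.
The clause (¬Q) is unit, so Q = False.
The clause (¬S) is unit, so S = False.
The clause (R) is unit, so R = True.
Now (¬R) is unsatisfied and unit — conflict.
Either choice for T ends in contradiction.

UNSATISFIABLE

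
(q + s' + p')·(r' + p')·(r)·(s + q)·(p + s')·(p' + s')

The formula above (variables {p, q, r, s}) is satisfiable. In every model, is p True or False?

False

Suppose p = 1.
From the singleton clause (r'), r = 0.
That conflicts with the unit clause (r).
So every satisfying assignment has p = False.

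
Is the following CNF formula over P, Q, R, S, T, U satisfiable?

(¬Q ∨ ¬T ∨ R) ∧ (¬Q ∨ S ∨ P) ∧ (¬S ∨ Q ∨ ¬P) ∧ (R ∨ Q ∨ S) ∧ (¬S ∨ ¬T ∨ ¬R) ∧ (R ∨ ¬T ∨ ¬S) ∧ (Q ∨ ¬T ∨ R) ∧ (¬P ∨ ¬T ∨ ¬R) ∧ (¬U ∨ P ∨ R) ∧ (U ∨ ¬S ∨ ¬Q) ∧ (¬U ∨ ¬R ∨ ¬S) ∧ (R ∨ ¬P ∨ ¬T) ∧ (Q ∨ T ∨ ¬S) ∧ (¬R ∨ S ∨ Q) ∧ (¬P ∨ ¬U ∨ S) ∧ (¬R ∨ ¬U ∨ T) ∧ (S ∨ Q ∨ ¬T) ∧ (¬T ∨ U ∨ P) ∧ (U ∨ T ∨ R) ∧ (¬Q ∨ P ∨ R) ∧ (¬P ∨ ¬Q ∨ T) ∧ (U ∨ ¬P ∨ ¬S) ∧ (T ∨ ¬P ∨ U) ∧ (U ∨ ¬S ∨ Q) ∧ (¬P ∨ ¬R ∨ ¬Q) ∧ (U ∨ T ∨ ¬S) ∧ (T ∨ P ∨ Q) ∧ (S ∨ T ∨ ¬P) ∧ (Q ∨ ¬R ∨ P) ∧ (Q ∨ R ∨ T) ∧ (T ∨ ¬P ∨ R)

No

Suppose Q = False.
Suppose S = False.
The clause (R) is unit, so R = True.
But (¬R) is also a unit clause — contradiction.
So S must be the other value — set S = True.
The clause (¬P) is unit, so P = False.
The clause (T) is unit, so T = True.
The clause (¬R) is unit, so R = False.
But (R) is also a unit clause — contradiction.
Either choice for S ends in contradiction.
So Q must be the other value — set Q = True.
Suppose T = False.
The clause (¬P) is unit, so P = False.
The clause (S) is unit, so S = True.
The clause (U) is unit, so U = True.
The clause (R) is unit, so R = True.
But (¬R) is also a unit clause — contradiction.
So T must be the other value — set T = True.
The clause (R) is unit, so R = True.
The clause (¬S) is unit, so S = False.
The clause (P) is unit, so P = True.
But (¬P) is also a unit clause — contradiction.
Either choice for T ends in contradiction.
Either choice for Q ends in contradiction.
No assignment satisfies every clause.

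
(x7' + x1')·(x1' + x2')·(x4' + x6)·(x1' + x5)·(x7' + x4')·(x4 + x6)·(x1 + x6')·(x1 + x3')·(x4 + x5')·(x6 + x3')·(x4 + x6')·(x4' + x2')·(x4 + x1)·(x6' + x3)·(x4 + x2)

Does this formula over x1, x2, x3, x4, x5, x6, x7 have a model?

Case x7 = 0:
Case x1 = 1:
The clause (x2') is unit, so x2 = 0.
The clause (x5) is unit, so x5 = 1.
The clause (x4) is unit, so x4 = 1.
The clause (x6) is unit, so x6 = 1.
The clause (x3) is unit, so x3 = 1.
Every clause now holds.
A satisfying assignment: x1: 1,  x2: 0,  x3: 1,  x4: 1,  x5: 1,  x6: 1,  x7: 0.

Satisfiable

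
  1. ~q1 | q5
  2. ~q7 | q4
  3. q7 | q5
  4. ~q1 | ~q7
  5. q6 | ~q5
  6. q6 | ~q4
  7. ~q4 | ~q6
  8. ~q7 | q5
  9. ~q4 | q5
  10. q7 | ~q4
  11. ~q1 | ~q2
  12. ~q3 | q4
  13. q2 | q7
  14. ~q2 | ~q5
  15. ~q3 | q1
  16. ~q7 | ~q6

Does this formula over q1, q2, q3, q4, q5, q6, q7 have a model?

No, unsatisfiable

Try q1 = 0.
The clause (~q3) is unit, so q3 = 0.
Try q7 = 0.
The clause (q5) is unit, so q5 = 1.
The clause (q6) is unit, so q6 = 1.
The clause (~q4) is unit, so q4 = 0.
The clause (q2) is unit, so q2 = 1.
That conflicts with the unit clause (~q2).
That branch fails; take q7 = 1 instead.
The clause (q4) is unit, so q4 = 1.
The clause (q6) is unit, so q6 = 1.
That conflicts with the unit clause (~q6).
Neither q7 = 1 nor q7 = 0 works.
That branch fails; take q1 = 1 instead.
The clause (q5) is unit, so q5 = 1.
The clause (~q7) is unit, so q7 = 0.
The clause (q6) is unit, so q6 = 1.
The clause (~q4) is unit, so q4 = 0.
The clause (~q2) is unit, so q2 = 0.
That conflicts with the unit clause (q2).
Neither q1 = 1 nor q1 = 0 works.
No assignment satisfies every clause.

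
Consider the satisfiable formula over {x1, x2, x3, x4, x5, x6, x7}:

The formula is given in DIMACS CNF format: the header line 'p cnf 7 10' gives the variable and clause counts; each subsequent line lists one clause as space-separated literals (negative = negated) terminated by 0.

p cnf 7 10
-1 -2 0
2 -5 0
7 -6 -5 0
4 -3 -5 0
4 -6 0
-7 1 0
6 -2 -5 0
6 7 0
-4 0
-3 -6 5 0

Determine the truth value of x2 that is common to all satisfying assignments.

False

Suppose x2 = True.
(¬x1) alone gives x1 = False.
(¬x7) alone gives x7 = False.
(x6) alone gives x6 = True.
(¬x5) alone gives x5 = False.
(x4) alone gives x4 = True.
Now (¬x4) is unsatisfied and unit — conflict.
So every satisfying assignment has x2 = False.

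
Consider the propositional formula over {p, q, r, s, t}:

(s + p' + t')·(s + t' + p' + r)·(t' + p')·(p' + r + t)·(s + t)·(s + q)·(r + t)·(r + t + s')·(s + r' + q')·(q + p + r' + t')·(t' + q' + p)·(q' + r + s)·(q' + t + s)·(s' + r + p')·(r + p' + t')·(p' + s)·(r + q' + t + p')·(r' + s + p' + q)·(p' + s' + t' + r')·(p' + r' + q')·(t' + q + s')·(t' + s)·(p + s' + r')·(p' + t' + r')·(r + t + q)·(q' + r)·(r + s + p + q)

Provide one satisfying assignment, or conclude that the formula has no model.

p ↦ 1; q ↦ 0; r ↦ 1; s ↦ 1; t ↦ 0

Branch on t: set t = 0.
(s) alone gives s = 1.
(r) alone gives r = 1.
(p) alone gives p = 1.
(q') alone gives q = 0.
This assignment satisfies each clause.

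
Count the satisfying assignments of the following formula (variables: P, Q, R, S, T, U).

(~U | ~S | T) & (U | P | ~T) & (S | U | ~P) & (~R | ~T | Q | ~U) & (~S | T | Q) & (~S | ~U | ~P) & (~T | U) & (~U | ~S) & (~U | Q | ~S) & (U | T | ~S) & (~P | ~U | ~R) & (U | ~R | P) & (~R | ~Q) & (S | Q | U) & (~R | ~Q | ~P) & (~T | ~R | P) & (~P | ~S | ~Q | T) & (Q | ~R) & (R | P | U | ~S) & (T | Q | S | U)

9

There are 2^6 = 64 truth assignments over (P, Q, R, S, T, U).
Split on T. With T = 1, the clauses containing T are satisfied and ~T drops from the rest; 4 of the 2^5 = 32 assignments to the other variables satisfy what remains.
With T = 0, by the same count on the reduced clause set, 5 assignments work.
Total: 4 + 5 = 9.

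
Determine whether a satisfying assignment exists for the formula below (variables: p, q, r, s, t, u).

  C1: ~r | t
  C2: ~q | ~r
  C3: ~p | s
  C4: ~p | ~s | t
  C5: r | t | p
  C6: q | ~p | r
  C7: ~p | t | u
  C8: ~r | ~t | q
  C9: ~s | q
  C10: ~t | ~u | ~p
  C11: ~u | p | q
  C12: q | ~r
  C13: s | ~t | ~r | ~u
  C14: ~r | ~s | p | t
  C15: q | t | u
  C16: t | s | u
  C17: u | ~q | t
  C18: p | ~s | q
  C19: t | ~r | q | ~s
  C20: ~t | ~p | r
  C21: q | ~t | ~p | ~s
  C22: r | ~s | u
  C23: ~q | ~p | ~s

Yes

Suppose r = 0.
Suppose p = 0.
(t) alone gives t = 1.
Suppose s = 1.
(q) alone gives q = 1.
(u) alone gives u = 1.
This assignment satisfies each clause.
A satisfying assignment: p=0,  q=1,  r=0,  s=1,  t=1,  u=1.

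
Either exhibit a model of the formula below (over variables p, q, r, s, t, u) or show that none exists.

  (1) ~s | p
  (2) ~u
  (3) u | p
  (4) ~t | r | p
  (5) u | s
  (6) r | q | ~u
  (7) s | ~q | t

p=1, q=1, r=1, s=1, t=0, u=0

Unit clause (~u) forces u = 0.
Unit clause (p) forces p = 1.
Unit clause (s) forces s = 1.
No clause remains; q, r, t are free.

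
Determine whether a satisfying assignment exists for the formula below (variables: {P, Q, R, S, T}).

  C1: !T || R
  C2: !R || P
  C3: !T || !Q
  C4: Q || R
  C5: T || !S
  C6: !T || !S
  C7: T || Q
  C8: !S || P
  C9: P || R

Case T = true:
Unit clause (R) forces R = true.
Unit clause (P) forces P = true.
Unit clause (!Q) forces Q = false.
Unit clause (!S) forces S = false.
All clauses are satisfied.
A satisfying assignment: P=true, Q=false, R=true, S=false, T=true.

Satisfiable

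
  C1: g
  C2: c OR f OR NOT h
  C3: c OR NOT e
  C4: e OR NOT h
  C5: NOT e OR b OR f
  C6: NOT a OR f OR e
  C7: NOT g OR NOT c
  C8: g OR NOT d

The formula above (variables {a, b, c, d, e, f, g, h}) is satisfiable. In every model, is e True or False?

False

Suppose e = true.
Unit clause (g) forces g = true.
Unit clause (c) forces c = true.
That conflicts with the unit clause (NOT c).
So every satisfying assignment has e = False.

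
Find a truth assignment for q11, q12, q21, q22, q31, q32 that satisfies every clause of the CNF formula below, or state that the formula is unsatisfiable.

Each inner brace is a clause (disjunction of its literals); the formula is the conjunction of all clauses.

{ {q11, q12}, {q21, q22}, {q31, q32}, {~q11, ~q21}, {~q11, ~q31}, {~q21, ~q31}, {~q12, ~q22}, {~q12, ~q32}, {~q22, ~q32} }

Try q11 = 1.
The clause (~q21) is unit, so q21 = 0.
The clause (q22) is unit, so q22 = 1.
The clause (~q31) is unit, so q31 = 0.
The clause (q32) is unit, so q32 = 1.
That conflicts with the unit clause (~q32).
That branch fails; take q11 = 0 instead.
The clause (q12) is unit, so q12 = 1.
The clause (~q22) is unit, so q22 = 0.
The clause (q21) is unit, so q21 = 1.
The clause (~q31) is unit, so q31 = 0.
The clause (q32) is unit, so q32 = 1.
That conflicts with the unit clause (~q32).
Both values of q11 lead to a conflict.

UNSATISFIABLE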